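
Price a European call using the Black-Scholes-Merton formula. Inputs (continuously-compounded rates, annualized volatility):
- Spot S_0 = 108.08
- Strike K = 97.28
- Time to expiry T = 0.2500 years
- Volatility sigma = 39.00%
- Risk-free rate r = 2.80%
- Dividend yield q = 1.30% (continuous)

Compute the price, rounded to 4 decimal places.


Answer: Price = 14.7029

Derivation:
d1 = (ln(S/K) + (r - q + 0.5*sigma^2) * T) / (sigma * sqrt(T)) = 0.65661936
d2 = d1 - sigma * sqrt(T) = 0.46161936
exp(-rT) = 0.99302444; exp(-qT) = 0.99675528
C = S_0 * exp(-qT) * N(d1) - K * exp(-rT) * N(d2)
N(d1) = 0.74428715; N(d2) = 0.67782285
C = 108.0800 * 0.99675528 * 0.74428715 - 97.2800 * 0.99302444 * 0.67782285 = 14.7029


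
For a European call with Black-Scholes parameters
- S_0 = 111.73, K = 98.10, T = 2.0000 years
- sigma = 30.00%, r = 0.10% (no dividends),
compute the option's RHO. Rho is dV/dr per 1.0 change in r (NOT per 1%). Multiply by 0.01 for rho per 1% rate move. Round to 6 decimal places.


Answer: Rho = 105.642415

Derivation:
d1 = 0.5234897234; d2 = 0.0992256547
phi(d1) = 0.3478585740; exp(-qT) = 1.0000000000; exp(-rT) = 0.9980019987
N(d2) = 0.5395204471
Rho = K*T*exp(-rT)*N(d2) = 98.1000 * 2.0000 * 0.9980019987 * 0.5395204471 = 105.642415


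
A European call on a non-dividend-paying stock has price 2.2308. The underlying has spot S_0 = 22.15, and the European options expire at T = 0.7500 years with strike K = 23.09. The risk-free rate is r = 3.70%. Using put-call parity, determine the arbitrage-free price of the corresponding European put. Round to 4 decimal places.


Answer: Put price = 2.5389

Derivation:
Put-call parity: C - P = S_0 * exp(-qT) - K * exp(-rT).
S_0 * exp(-qT) = 22.1500 * 1.00000000 = 22.15000000
K * exp(-rT) = 23.0900 * 0.97263149 = 22.45806120
P = C - S*exp(-qT) + K*exp(-rT)
P = 2.2308 - 22.15000000 + 22.45806120 = 2.5389


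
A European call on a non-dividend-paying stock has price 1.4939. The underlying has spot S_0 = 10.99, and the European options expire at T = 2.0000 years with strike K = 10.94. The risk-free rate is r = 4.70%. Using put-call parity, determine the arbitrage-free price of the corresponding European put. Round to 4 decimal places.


Put-call parity: C - P = S_0 * exp(-qT) - K * exp(-rT).
S_0 * exp(-qT) = 10.9900 * 1.00000000 = 10.99000000
K * exp(-rT) = 10.9400 * 0.91028276 = 9.95849342
P = C - S*exp(-qT) + K*exp(-rT)
P = 1.4939 - 10.99000000 + 9.95849342 = 0.4624

Answer: Put price = 0.4624


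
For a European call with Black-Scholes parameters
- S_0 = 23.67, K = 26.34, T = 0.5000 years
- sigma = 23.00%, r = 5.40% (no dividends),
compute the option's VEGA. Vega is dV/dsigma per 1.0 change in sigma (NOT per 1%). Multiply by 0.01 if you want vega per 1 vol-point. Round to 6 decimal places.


d1 = -0.4098469164; d2 = -0.5724814761
phi(d1) = 0.3668046796; exp(-qT) = 1.0000000000; exp(-rT) = 0.9733612415
Vega = S * exp(-qT) * phi(d1) * sqrt(T) = 23.6700 * 1.0000000000 * 0.3668046796 * 0.7071067812 = 6.139290

Answer: Vega = 6.139290


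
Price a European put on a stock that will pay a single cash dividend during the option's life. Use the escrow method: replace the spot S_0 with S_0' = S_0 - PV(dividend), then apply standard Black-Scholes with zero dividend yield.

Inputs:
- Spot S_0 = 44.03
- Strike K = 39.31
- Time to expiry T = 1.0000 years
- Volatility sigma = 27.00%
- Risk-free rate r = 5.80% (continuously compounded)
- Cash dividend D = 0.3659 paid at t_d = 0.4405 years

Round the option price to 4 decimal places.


PV(D) = D * exp(-r * t_d) = 0.3659 * 0.97477461 = 0.35667003
S_0' = S_0 - PV(D) = 44.0300 - 0.35667003 = 43.67332997
d1 = (ln(S_0'/K) + (r + sigma^2/2)*T) / (sigma*sqrt(T)) = 0.73966177
d2 = d1 - sigma*sqrt(T) = 0.46966177
exp(-rT) = 0.94364995
N(-d1) = 0.22975263; N(-d2) = 0.31929834
P = K * exp(-rT) * N(-d2) - S_0' * N(-d1) = 39.3100 * 0.94364995 * 0.31929834 - 43.67332997 * 0.22975263 = 1.8103

Answer: Price = 1.8103


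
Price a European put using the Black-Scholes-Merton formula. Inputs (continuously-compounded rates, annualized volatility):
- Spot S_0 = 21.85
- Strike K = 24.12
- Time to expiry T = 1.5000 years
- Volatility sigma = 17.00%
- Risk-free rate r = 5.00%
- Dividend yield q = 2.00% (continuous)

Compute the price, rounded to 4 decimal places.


d1 = (ln(S/K) + (r - q + 0.5*sigma^2) * T) / (sigma * sqrt(T)) = -0.15448812
d2 = d1 - sigma * sqrt(T) = -0.36269475
exp(-rT) = 0.92774349; exp(-qT) = 0.97044553
P = K * exp(-rT) * N(-d2) - S_0 * exp(-qT) * N(-d1)
N(-d1) = 0.56138756; N(-d2) = 0.64158354
P = 24.1200 * 0.92774349 * 0.64158354 - 21.8500 * 0.97044553 * 0.56138756 = 2.4530

Answer: Price = 2.4530


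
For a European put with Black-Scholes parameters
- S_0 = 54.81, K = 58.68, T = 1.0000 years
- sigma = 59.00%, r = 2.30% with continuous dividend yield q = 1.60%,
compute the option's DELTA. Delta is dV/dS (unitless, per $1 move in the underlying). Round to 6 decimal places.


d1 = 0.1912266200; d2 = -0.3987733800
phi(d1) = 0.3917143737; exp(-qT) = 0.9841273201; exp(-rT) = 0.9772624838
N(-d1) = 0.4241740244
Delta = -exp(-qT) * N(-d1) = -0.9841273201 * 0.4241740244 = -0.417441

Answer: Delta = -0.417441


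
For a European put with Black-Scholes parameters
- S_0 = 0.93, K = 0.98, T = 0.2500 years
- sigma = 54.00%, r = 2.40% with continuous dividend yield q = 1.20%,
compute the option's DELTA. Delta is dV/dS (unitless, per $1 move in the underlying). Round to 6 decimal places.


d1 = -0.0478443908; d2 = -0.3178443908
phi(d1) = 0.3984859351; exp(-qT) = 0.9970044955; exp(-rT) = 0.9940179641
N(-d1) = 0.5190798709
Delta = -exp(-qT) * N(-d1) = -0.9970044955 * 0.5190798709 = -0.517525

Answer: Delta = -0.517525


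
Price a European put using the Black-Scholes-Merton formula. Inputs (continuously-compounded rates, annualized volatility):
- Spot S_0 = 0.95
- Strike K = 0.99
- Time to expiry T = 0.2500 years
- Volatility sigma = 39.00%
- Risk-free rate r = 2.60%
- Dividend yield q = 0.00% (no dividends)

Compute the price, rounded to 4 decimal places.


d1 = (ln(S/K) + (r - q + 0.5*sigma^2) * T) / (sigma * sqrt(T)) = -0.08066902
d2 = d1 - sigma * sqrt(T) = -0.27566902
exp(-rT) = 0.99352108; exp(-qT) = 1.00000000
P = K * exp(-rT) * N(-d2) - S_0 * exp(-qT) * N(-d1)
N(-d1) = 0.53214741; N(-d2) = 0.60859885
P = 0.9900 * 0.99352108 * 0.60859885 - 0.9500 * 1.00000000 * 0.53214741 = 0.0931

Answer: Price = 0.0931


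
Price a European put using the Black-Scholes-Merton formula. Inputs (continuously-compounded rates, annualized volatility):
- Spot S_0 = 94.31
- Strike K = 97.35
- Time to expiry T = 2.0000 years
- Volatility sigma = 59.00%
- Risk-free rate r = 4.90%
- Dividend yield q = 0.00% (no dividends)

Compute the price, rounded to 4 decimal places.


Answer: Price = 26.5916

Derivation:
d1 = (ln(S/K) + (r - q + 0.5*sigma^2) * T) / (sigma * sqrt(T)) = 0.49662206
d2 = d1 - sigma * sqrt(T) = -0.33776394
exp(-rT) = 0.90664890; exp(-qT) = 1.00000000
P = K * exp(-rT) * N(-d2) - S_0 * exp(-qT) * N(-d1)
N(-d1) = 0.30972780; N(-d2) = 0.63222946
P = 97.3500 * 0.90664890 * 0.63222946 - 94.3100 * 1.00000000 * 0.30972780 = 26.5916


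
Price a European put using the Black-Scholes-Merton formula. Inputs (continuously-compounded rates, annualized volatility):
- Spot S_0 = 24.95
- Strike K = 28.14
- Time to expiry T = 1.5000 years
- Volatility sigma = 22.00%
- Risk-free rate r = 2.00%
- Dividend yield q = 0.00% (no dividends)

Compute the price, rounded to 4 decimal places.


d1 = (ln(S/K) + (r - q + 0.5*sigma^2) * T) / (sigma * sqrt(T)) = -0.20048045
d2 = d1 - sigma * sqrt(T) = -0.46992432
exp(-rT) = 0.97044553; exp(-qT) = 1.00000000
P = K * exp(-rT) * N(-d2) - S_0 * exp(-qT) * N(-d1)
N(-d1) = 0.57944758; N(-d2) = 0.68079546
P = 28.1400 * 0.97044553 * 0.68079546 - 24.9500 * 1.00000000 * 0.57944758 = 4.1342

Answer: Price = 4.1342


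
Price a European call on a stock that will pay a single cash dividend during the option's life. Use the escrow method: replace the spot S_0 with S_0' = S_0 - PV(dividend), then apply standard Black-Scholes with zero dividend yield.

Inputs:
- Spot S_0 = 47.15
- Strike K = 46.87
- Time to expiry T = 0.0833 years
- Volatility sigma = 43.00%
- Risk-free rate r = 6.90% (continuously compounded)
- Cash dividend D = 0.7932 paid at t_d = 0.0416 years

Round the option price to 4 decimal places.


PV(D) = D * exp(-r * t_d) = 0.7932 * 0.99713372 = 0.79092646
S_0' = S_0 - PV(D) = 47.1500 - 0.79092646 = 46.35907354
d1 = (ln(S_0'/K) + (r + sigma^2/2)*T) / (sigma*sqrt(T)) = 0.02004752
d2 = d1 - sigma*sqrt(T) = -0.10405796
exp(-rT) = 0.99426879
N(d1) = 0.50799727; N(d2) = 0.45856168
C = S_0' * N(d1) - K * exp(-rT) * N(d2) = 46.35907354 * 0.50799727 - 46.8700 * 0.99426879 * 0.45856168 = 2.1807

Answer: Price = 2.1807


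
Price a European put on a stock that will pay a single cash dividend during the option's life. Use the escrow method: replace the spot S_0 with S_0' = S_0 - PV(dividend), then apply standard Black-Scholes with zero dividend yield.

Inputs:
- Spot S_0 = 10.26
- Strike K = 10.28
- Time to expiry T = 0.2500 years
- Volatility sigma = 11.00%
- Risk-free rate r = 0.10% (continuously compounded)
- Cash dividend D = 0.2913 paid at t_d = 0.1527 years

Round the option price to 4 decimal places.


Answer: Price = 0.4097

Derivation:
PV(D) = D * exp(-r * t_d) = 0.2913 * 0.99984731 = 0.29125552
S_0' = S_0 - PV(D) = 10.2600 - 0.29125552 = 9.96874448
d1 = (ln(S_0'/K) + (r + sigma^2/2)*T) / (sigma*sqrt(T)) = -0.52696571
d2 = d1 - sigma*sqrt(T) = -0.58196571
exp(-rT) = 0.99975003
N(-d1) = 0.70089130; N(-d2) = 0.71970511
P = K * exp(-rT) * N(-d2) - S_0' * N(-d1) = 10.2800 * 0.99975003 * 0.71970511 - 9.96874448 * 0.70089130 = 0.4097


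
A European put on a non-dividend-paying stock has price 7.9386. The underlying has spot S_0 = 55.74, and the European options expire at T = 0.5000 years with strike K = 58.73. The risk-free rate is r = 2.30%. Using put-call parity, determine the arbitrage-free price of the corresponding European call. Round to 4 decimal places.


Answer: Call price = 5.6201

Derivation:
Put-call parity: C - P = S_0 * exp(-qT) - K * exp(-rT).
S_0 * exp(-qT) = 55.7400 * 1.00000000 = 55.74000000
K * exp(-rT) = 58.7300 * 0.98856587 = 58.05847368
C = P + S*exp(-qT) - K*exp(-rT)
C = 7.9386 + 55.74000000 - 58.05847368 = 5.6201


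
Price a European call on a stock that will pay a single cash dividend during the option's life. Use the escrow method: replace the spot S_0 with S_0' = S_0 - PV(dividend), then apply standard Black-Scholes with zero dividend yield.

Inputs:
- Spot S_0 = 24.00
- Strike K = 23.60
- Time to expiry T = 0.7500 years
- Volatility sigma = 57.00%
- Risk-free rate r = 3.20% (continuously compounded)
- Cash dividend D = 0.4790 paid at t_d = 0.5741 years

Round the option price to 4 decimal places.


PV(D) = D * exp(-r * t_d) = 0.4790 * 0.98179652 = 0.47028053
S_0' = S_0 - PV(D) = 24.0000 - 0.47028053 = 23.52971947
d1 = (ln(S_0'/K) + (r + sigma^2/2)*T) / (sigma*sqrt(T)) = 0.28939443
d2 = d1 - sigma*sqrt(T) = -0.20424005
exp(-rT) = 0.97628571
N(d1) = 0.61386022; N(d2) = 0.41908296
C = S_0' * N(d1) - K * exp(-rT) * N(d2) = 23.52971947 * 0.61386022 - 23.6000 * 0.97628571 * 0.41908296 = 4.7881

Answer: Price = 4.7881


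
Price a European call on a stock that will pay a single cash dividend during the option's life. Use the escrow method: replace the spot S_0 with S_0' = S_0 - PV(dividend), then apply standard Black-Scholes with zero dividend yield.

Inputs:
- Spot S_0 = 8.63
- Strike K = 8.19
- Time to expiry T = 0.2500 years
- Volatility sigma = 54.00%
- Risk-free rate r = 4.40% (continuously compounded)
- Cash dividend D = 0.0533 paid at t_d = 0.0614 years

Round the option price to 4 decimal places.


PV(D) = D * exp(-r * t_d) = 0.0533 * 0.99730205 = 0.05315620
S_0' = S_0 - PV(D) = 8.6300 - 0.05315620 = 8.57684380
d1 = (ln(S_0'/K) + (r + sigma^2/2)*T) / (sigma*sqrt(T)) = 0.34667442
d2 = d1 - sigma*sqrt(T) = 0.07667442
exp(-rT) = 0.98906028
N(d1) = 0.63558203; N(d2) = 0.53055872
C = S_0' * N(d1) - K * exp(-rT) * N(d2) = 8.57684380 * 0.63558203 - 8.1900 * 0.98906028 * 0.53055872 = 1.1535

Answer: Price = 1.1535


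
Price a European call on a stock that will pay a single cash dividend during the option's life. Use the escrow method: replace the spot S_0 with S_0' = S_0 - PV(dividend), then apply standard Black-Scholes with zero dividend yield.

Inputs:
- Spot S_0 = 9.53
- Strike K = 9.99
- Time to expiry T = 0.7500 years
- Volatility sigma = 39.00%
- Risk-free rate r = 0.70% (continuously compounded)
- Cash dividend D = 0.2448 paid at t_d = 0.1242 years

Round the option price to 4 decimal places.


Answer: Price = 0.9885

Derivation:
PV(D) = D * exp(-r * t_d) = 0.2448 * 0.99913098 = 0.24458726
S_0' = S_0 - PV(D) = 9.5300 - 0.24458726 = 9.28541274
d1 = (ln(S_0'/K) + (r + sigma^2/2)*T) / (sigma*sqrt(T)) = -0.03213161
d2 = d1 - sigma*sqrt(T) = -0.36988151
exp(-rT) = 0.99476376
N(d1) = 0.48718355; N(d2) = 0.35573539
C = S_0' * N(d1) - K * exp(-rT) * N(d2) = 9.28541274 * 0.48718355 - 9.9900 * 0.99476376 * 0.35573539 = 0.9885


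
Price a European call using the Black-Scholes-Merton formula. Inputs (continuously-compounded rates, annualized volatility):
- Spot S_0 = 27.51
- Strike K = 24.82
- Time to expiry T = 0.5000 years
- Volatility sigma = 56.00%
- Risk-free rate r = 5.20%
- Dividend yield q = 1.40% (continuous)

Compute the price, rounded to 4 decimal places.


d1 = (ln(S/K) + (r - q + 0.5*sigma^2) * T) / (sigma * sqrt(T)) = 0.50583337
d2 = d1 - sigma * sqrt(T) = 0.10985357
exp(-rT) = 0.97433509; exp(-qT) = 0.99302444
C = S_0 * exp(-qT) * N(d1) - K * exp(-rT) * N(d2)
N(d1) = 0.69351318; N(d2) = 0.54373725
C = 27.5100 * 0.99302444 * 0.69351318 - 24.8200 * 0.97433509 * 0.54373725 = 5.7963

Answer: Price = 5.7963


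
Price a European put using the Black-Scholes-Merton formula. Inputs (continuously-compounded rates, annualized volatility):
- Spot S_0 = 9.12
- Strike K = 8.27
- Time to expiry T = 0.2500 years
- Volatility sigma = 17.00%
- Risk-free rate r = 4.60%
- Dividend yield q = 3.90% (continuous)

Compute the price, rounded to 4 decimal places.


d1 = (ln(S/K) + (r - q + 0.5*sigma^2) * T) / (sigma * sqrt(T)) = 1.21409171
d2 = d1 - sigma * sqrt(T) = 1.12909171
exp(-rT) = 0.98856587; exp(-qT) = 0.99029738
P = K * exp(-rT) * N(-d2) - S_0 * exp(-qT) * N(-d1)
N(-d1) = 0.11235635; N(-d2) = 0.12942957
P = 8.2700 * 0.98856587 * 0.12942957 - 9.1200 * 0.99029738 * 0.11235635 = 0.0434

Answer: Price = 0.0434


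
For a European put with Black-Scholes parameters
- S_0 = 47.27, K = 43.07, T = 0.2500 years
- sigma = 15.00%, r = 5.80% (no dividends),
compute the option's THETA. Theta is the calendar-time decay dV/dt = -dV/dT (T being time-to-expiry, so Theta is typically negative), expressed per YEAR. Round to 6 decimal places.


Answer: Theta = -0.757953

Derivation:
d1 = 1.4714886099; d2 = 1.3964886099
phi(d1) = 0.1351219064; exp(-qT) = 1.0000000000; exp(-rT) = 0.9856046187
Theta = -S*exp(-qT)*phi(d1)*sigma/(2*sqrt(T)) + r*K*exp(-rT)*N(-d2) - q*S*exp(-qT)*N(-d1)
N(-d1) = 0.0705795128; N(-d2) = 0.0812837041; sqrt(T) = 0.5000000000
Term 1 = -47.2700 * 1.0000000000 * 0.1351219064 * 0.1500 / (2 * 0.5000000000) = -0.9580818773
Term 2 = 0.0580 * 43.0700 * 0.9856046187 * 0.0812837041 = 0.2001285651
Term 3 = 0 (no dividend yield, q = 0)
Theta = -0.9580818773 + (0.2001285651) + (0.0000000000) = -0.757953


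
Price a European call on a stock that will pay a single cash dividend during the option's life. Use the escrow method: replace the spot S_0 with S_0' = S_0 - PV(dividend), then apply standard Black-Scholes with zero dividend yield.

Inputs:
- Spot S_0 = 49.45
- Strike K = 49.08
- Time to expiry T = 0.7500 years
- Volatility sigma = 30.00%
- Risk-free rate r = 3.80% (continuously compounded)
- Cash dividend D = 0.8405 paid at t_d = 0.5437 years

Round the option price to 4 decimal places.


Answer: Price = 5.4545

Derivation:
PV(D) = D * exp(-r * t_d) = 0.8405 * 0.97955137 = 0.82331292
S_0' = S_0 - PV(D) = 49.4500 - 0.82331292 = 48.62668708
d1 = (ln(S_0'/K) + (r + sigma^2/2)*T) / (sigma*sqrt(T)) = 0.20388500
d2 = d1 - sigma*sqrt(T) = -0.05592262
exp(-rT) = 0.97190229
N(d1) = 0.58077832; N(d2) = 0.47770173
C = S_0' * N(d1) - K * exp(-rT) * N(d2) = 48.62668708 * 0.58077832 - 49.0800 * 0.97190229 * 0.47770173 = 5.4545


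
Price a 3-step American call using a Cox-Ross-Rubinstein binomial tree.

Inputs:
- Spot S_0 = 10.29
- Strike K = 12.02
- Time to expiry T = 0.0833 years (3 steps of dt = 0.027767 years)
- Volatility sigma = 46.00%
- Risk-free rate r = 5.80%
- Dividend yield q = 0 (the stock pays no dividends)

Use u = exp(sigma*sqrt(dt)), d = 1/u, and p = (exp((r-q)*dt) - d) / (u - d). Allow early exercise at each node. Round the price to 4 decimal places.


Answer: Price = V(0,0) = 0.1098

Derivation:
dt = T/N = 0.027767
u = exp(sigma*sqrt(dt)) = 1.079666; d = 1/u = 0.926213
p = (exp((r-q)*dt) - d) / (u - d) = 0.491350
Discount per step: exp(-r*dt) = 0.998391
Stock lattice S(k, i) with i counting down-moves:
  k=0: S(0,0) = 10.2900
  k=1: S(1,0) = 11.1098; S(1,1) = 9.5307
  k=2: S(2,0) = 11.9948; S(2,1) = 10.2900; S(2,2) = 8.8275
  k=3: S(3,0) = 12.9504; S(3,1) = 11.1098; S(3,2) = 9.5307; S(3,3) = 8.1761
Terminal payoffs V(N, i) = max(S_T - K, 0):
  V(3,0) = 0.930398; V(3,1) = 0.000000; V(3,2) = 0.000000; V(3,3) = 0.000000
Backward induction: V(k, i) = exp(-r*dt) * [p * V(k+1, i) + (1-p) * V(k+1, i+1)]; then take max(V_cont, immediate exercise) for American.
  V(2,0) = exp(-r*dt) * [p*0.930398 + (1-p)*0.000000] = 0.456415; exercise = 0.000000; V(2,0) = max -> 0.456415
  V(2,1) = exp(-r*dt) * [p*0.000000 + (1-p)*0.000000] = 0.000000; exercise = 0.000000; V(2,1) = max -> 0.000000
  V(2,2) = exp(-r*dt) * [p*0.000000 + (1-p)*0.000000] = 0.000000; exercise = 0.000000; V(2,2) = max -> 0.000000
  V(1,0) = exp(-r*dt) * [p*0.456415 + (1-p)*0.000000] = 0.223899; exercise = 0.000000; V(1,0) = max -> 0.223899
  V(1,1) = exp(-r*dt) * [p*0.000000 + (1-p)*0.000000] = 0.000000; exercise = 0.000000; V(1,1) = max -> 0.000000
  V(0,0) = exp(-r*dt) * [p*0.223899 + (1-p)*0.000000] = 0.109836; exercise = 0.000000; V(0,0) = max -> 0.109836


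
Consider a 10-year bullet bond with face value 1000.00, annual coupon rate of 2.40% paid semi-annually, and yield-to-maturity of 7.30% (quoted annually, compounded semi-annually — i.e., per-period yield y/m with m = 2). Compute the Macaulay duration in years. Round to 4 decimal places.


Coupon per period c = face * coupon_rate / m = 12.000000
Periods per year m = 2; per-period yield y/m = 0.036500
Number of cashflows N = 20
Cashflows (t years, CF_t, discount factor 1/(1+y/m)^(m*t), PV):
  t = 0.5000: CF_t = 12.000000, DF = 0.964785, PV = 11.577424
  t = 1.0000: CF_t = 12.000000, DF = 0.930811, PV = 11.169729
  t = 1.5000: CF_t = 12.000000, DF = 0.898033, PV = 10.776391
  t = 2.0000: CF_t = 12.000000, DF = 0.866409, PV = 10.396904
  t = 2.5000: CF_t = 12.000000, DF = 0.835898, PV = 10.030780
  t = 3.0000: CF_t = 12.000000, DF = 0.806462, PV = 9.677550
  t = 3.5000: CF_t = 12.000000, DF = 0.778063, PV = 9.336758
  t = 4.0000: CF_t = 12.000000, DF = 0.750664, PV = 9.007967
  t = 4.5000: CF_t = 12.000000, DF = 0.724230, PV = 8.690755
  t = 5.0000: CF_t = 12.000000, DF = 0.698726, PV = 8.384713
  t = 5.5000: CF_t = 12.000000, DF = 0.674121, PV = 8.089448
  t = 6.0000: CF_t = 12.000000, DF = 0.650382, PV = 7.804581
  t = 6.5000: CF_t = 12.000000, DF = 0.627479, PV = 7.529745
  t = 7.0000: CF_t = 12.000000, DF = 0.605382, PV = 7.264587
  t = 7.5000: CF_t = 12.000000, DF = 0.584064, PV = 7.008767
  t = 8.0000: CF_t = 12.000000, DF = 0.563496, PV = 6.761956
  t = 8.5000: CF_t = 12.000000, DF = 0.543653, PV = 6.523836
  t = 9.0000: CF_t = 12.000000, DF = 0.524508, PV = 6.294101
  t = 9.5000: CF_t = 12.000000, DF = 0.506038, PV = 6.072457
  t = 10.0000: CF_t = 1012.000000, DF = 0.488218, PV = 494.076712
Price P = sum_t PV_t = 656.475159
Macaulay numerator sum_t t * PV_t:
  t * PV_t at t = 0.5000: 5.788712
  t * PV_t at t = 1.0000: 11.169729
  t * PV_t at t = 1.5000: 16.164586
  t * PV_t at t = 2.0000: 20.793807
  t * PV_t at t = 2.5000: 25.076950
  t * PV_t at t = 3.0000: 29.032649
  t * PV_t at t = 3.5000: 32.678653
  t * PV_t at t = 4.0000: 36.031869
  t * PV_t at t = 4.5000: 39.108396
  t * PV_t at t = 5.0000: 41.923563
  t * PV_t at t = 5.5000: 44.491963
  t * PV_t at t = 6.0000: 46.827483
  t * PV_t at t = 6.5000: 48.943342
  t * PV_t at t = 7.0000: 50.852112
  t * PV_t at t = 7.5000: 52.565756
  t * PV_t at t = 8.0000: 54.095648
  t * PV_t at t = 8.5000: 55.452606
  t * PV_t at t = 9.0000: 56.646912
  t * PV_t at t = 9.5000: 57.688338
  t * PV_t at t = 10.0000: 4940.767117
Macaulay duration D = (sum_t t * PV_t) / P = 5666.100192 / 656.475159 = 8.631096

Answer: Macaulay duration = 8.6311 years


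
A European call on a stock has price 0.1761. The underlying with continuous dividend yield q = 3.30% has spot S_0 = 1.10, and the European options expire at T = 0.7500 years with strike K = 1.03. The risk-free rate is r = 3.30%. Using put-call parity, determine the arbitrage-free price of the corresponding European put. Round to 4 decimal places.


Answer: Put price = 0.1078

Derivation:
Put-call parity: C - P = S_0 * exp(-qT) - K * exp(-rT).
S_0 * exp(-qT) = 1.1000 * 0.97555377 = 1.07310915
K * exp(-rT) = 1.0300 * 0.97555377 = 1.00482038
P = C - S*exp(-qT) + K*exp(-rT)
P = 0.1761 - 1.07310915 + 1.00482038 = 0.1078


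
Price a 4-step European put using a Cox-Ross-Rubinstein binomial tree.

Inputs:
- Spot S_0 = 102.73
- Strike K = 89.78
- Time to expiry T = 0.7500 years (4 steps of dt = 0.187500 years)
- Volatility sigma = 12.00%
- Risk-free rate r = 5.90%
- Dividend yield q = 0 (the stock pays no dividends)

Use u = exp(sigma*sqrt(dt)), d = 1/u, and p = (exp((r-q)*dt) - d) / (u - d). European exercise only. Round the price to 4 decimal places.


dt = T/N = 0.187500
u = exp(sigma*sqrt(dt)) = 1.053335; d = 1/u = 0.949365
p = (exp((r-q)*dt) - d) / (u - d) = 0.594004
Discount per step: exp(-r*dt) = 0.988998
Stock lattice S(k, i) with i counting down-moves:
  k=0: S(0,0) = 102.7300
  k=1: S(1,0) = 108.2091; S(1,1) = 97.5283
  k=2: S(2,0) = 113.9805; S(2,1) = 102.7300; S(2,2) = 92.5900
  k=3: S(3,0) = 120.0597; S(3,1) = 108.2091; S(3,2) = 97.5283; S(3,3) = 87.9017
  k=4: S(4,0) = 126.4631; S(4,1) = 113.9805; S(4,2) = 102.7300; S(4,3) = 92.5900; S(4,4) = 83.4509
Terminal payoffs V(N, i) = max(K - S_T, 0):
  V(4,0) = 0.000000; V(4,1) = 0.000000; V(4,2) = 0.000000; V(4,3) = 0.000000; V(4,4) = 6.329129
Backward induction: V(k, i) = exp(-r*dt) * [p * V(k+1, i) + (1-p) * V(k+1, i+1)].
  V(3,0) = exp(-r*dt) * [p*0.000000 + (1-p)*0.000000] = 0.000000
  V(3,1) = exp(-r*dt) * [p*0.000000 + (1-p)*0.000000] = 0.000000
  V(3,2) = exp(-r*dt) * [p*0.000000 + (1-p)*0.000000] = 0.000000
  V(3,3) = exp(-r*dt) * [p*0.000000 + (1-p)*6.329129] = 2.541329
  V(2,0) = exp(-r*dt) * [p*0.000000 + (1-p)*0.000000] = 0.000000
  V(2,1) = exp(-r*dt) * [p*0.000000 + (1-p)*0.000000] = 0.000000
  V(2,2) = exp(-r*dt) * [p*0.000000 + (1-p)*2.541329] = 1.020418
  V(1,0) = exp(-r*dt) * [p*0.000000 + (1-p)*0.000000] = 0.000000
  V(1,1) = exp(-r*dt) * [p*0.000000 + (1-p)*1.020418] = 0.409727
  V(0,0) = exp(-r*dt) * [p*0.000000 + (1-p)*0.409727] = 0.164517

Answer: Price = V(0,0) = 0.1645


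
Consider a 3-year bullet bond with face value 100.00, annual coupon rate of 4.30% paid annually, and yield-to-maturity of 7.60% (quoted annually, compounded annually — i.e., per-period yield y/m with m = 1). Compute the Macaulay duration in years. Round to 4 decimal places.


Answer: Macaulay duration = 2.8720 years

Derivation:
Coupon per period c = face * coupon_rate / m = 4.300000
Periods per year m = 1; per-period yield y/m = 0.076000
Number of cashflows N = 3
Cashflows (t years, CF_t, discount factor 1/(1+y/m)^(m*t), PV):
  t = 1.0000: CF_t = 4.300000, DF = 0.929368, PV = 3.996283
  t = 2.0000: CF_t = 4.300000, DF = 0.863725, PV = 3.714017
  t = 3.0000: CF_t = 104.300000, DF = 0.802718, PV = 83.723523
Price P = sum_t PV_t = 91.433823
Macaulay numerator sum_t t * PV_t:
  t * PV_t at t = 1.0000: 3.996283
  t * PV_t at t = 2.0000: 7.428034
  t * PV_t at t = 3.0000: 251.170569
Macaulay duration D = (sum_t t * PV_t) / P = 262.594886 / 91.433823 = 2.871967


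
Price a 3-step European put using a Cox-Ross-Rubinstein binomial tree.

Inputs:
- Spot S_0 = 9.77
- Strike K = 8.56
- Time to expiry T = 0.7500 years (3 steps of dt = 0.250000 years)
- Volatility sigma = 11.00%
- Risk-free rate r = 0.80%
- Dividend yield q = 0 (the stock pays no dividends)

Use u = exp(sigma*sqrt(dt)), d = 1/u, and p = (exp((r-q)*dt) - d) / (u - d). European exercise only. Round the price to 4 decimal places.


dt = T/N = 0.250000
u = exp(sigma*sqrt(dt)) = 1.056541; d = 1/u = 0.946485
p = (exp((r-q)*dt) - d) / (u - d) = 0.504444
Discount per step: exp(-r*dt) = 0.998002
Stock lattice S(k, i) with i counting down-moves:
  k=0: S(0,0) = 9.7700
  k=1: S(1,0) = 10.3224; S(1,1) = 9.2472
  k=2: S(2,0) = 10.9060; S(2,1) = 9.7700; S(2,2) = 8.7523
  k=3: S(3,0) = 11.5227; S(3,1) = 10.3224; S(3,2) = 9.2472; S(3,3) = 8.2839
Terminal payoffs V(N, i) = max(K - S_T, 0):
  V(3,0) = 0.000000; V(3,1) = 0.000000; V(3,2) = 0.000000; V(3,3) = 0.276079
Backward induction: V(k, i) = exp(-r*dt) * [p * V(k+1, i) + (1-p) * V(k+1, i+1)].
  V(2,0) = exp(-r*dt) * [p*0.000000 + (1-p)*0.000000] = 0.000000
  V(2,1) = exp(-r*dt) * [p*0.000000 + (1-p)*0.000000] = 0.000000
  V(2,2) = exp(-r*dt) * [p*0.000000 + (1-p)*0.276079] = 0.136539
  V(1,0) = exp(-r*dt) * [p*0.000000 + (1-p)*0.000000] = 0.000000
  V(1,1) = exp(-r*dt) * [p*0.000000 + (1-p)*0.136539] = 0.067527
  V(0,0) = exp(-r*dt) * [p*0.000000 + (1-p)*0.067527] = 0.033397

Answer: Price = V(0,0) = 0.0334


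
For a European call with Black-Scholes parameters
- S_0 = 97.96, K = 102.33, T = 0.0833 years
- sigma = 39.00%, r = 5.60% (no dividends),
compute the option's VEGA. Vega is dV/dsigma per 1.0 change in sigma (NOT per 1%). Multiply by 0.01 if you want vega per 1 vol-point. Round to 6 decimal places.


Answer: Vega = 10.814784

Derivation:
d1 = -0.2900112009; d2 = -0.4025719844
phi(d1) = 0.3825133281; exp(-qT) = 1.0000000000; exp(-rT) = 0.9953460633
Vega = S * exp(-qT) * phi(d1) * sqrt(T) = 97.9600 * 1.0000000000 * 0.3825133281 * 0.2886173938 = 10.814784


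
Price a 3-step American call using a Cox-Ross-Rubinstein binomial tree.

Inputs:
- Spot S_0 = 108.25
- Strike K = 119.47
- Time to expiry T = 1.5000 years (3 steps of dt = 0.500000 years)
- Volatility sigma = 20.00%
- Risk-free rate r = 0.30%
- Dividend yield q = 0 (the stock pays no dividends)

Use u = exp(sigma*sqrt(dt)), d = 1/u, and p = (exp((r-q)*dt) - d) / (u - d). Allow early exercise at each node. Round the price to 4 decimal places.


Answer: Price = V(0,0) = 6.5794

Derivation:
dt = T/N = 0.500000
u = exp(sigma*sqrt(dt)) = 1.151910; d = 1/u = 0.868123
p = (exp((r-q)*dt) - d) / (u - d) = 0.469993
Discount per step: exp(-r*dt) = 0.998501
Stock lattice S(k, i) with i counting down-moves:
  k=0: S(0,0) = 108.2500
  k=1: S(1,0) = 124.6942; S(1,1) = 93.9744
  k=2: S(2,0) = 143.6365; S(2,1) = 108.2500; S(2,2) = 81.5813
  k=3: S(3,0) = 165.4564; S(3,1) = 124.6942; S(3,2) = 93.9744; S(3,3) = 70.8227
Terminal payoffs V(N, i) = max(S_T - K, 0):
  V(3,0) = 45.986354; V(3,1) = 5.224248; V(3,2) = 0.000000; V(3,3) = 0.000000
Backward induction: V(k, i) = exp(-r*dt) * [p * V(k+1, i) + (1-p) * V(k+1, i+1)]; then take max(V_cont, immediate exercise) for American.
  V(2,0) = exp(-r*dt) * [p*45.986354 + (1-p)*5.224248] = 24.345610; exercise = 24.166540; V(2,0) = max -> 24.345610
  V(2,1) = exp(-r*dt) * [p*5.224248 + (1-p)*0.000000] = 2.451680; exercise = 0.000000; V(2,1) = max -> 2.451680
  V(2,2) = exp(-r*dt) * [p*0.000000 + (1-p)*0.000000] = 0.000000; exercise = 0.000000; V(2,2) = max -> 0.000000
  V(1,0) = exp(-r*dt) * [p*24.345610 + (1-p)*2.451680] = 12.722578; exercise = 5.224248; V(1,0) = max -> 12.722578
  V(1,1) = exp(-r*dt) * [p*2.451680 + (1-p)*0.000000] = 1.150546; exercise = 0.000000; V(1,1) = max -> 1.150546
  V(0,0) = exp(-r*dt) * [p*12.722578 + (1-p)*1.150546] = 6.579444; exercise = 0.000000; V(0,0) = max -> 6.579444


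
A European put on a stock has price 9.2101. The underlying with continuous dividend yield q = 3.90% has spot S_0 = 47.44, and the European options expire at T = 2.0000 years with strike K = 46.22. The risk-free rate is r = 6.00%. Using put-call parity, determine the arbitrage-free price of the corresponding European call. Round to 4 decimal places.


Answer: Call price = 12.0969

Derivation:
Put-call parity: C - P = S_0 * exp(-qT) - K * exp(-rT).
S_0 * exp(-qT) = 47.4400 * 0.92496443 = 43.88031240
K * exp(-rT) = 46.2200 * 0.88692044 = 40.99346259
C = P + S*exp(-qT) - K*exp(-rT)
C = 9.2101 + 43.88031240 - 40.99346259 = 12.0969


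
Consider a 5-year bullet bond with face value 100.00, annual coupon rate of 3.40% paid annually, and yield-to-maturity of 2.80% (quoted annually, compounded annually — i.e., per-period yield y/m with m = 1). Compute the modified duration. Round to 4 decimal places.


Coupon per period c = face * coupon_rate / m = 3.400000
Periods per year m = 1; per-period yield y/m = 0.028000
Number of cashflows N = 5
Cashflows (t years, CF_t, discount factor 1/(1+y/m)^(m*t), PV):
  t = 1.0000: CF_t = 3.400000, DF = 0.972763, PV = 3.307393
  t = 2.0000: CF_t = 3.400000, DF = 0.946267, PV = 3.217308
  t = 3.0000: CF_t = 3.400000, DF = 0.920493, PV = 3.129677
  t = 4.0000: CF_t = 3.400000, DF = 0.895422, PV = 3.044433
  t = 5.0000: CF_t = 103.400000, DF = 0.871033, PV = 90.064774
Price P = sum_t PV_t = 102.763586
First compute Macaulay numerator sum_t t * PV_t:
  t * PV_t at t = 1.0000: 3.307393
  t * PV_t at t = 2.0000: 6.434617
  t * PV_t at t = 3.0000: 9.389032
  t * PV_t at t = 4.0000: 12.177733
  t * PV_t at t = 5.0000: 450.323872
Macaulay duration D = 481.632647 / 102.763586 = 4.686803
Modified duration = D / (1 + y/m) = 4.686803 / (1 + 0.028000) = 4.559147

Answer: Modified duration = 4.5591


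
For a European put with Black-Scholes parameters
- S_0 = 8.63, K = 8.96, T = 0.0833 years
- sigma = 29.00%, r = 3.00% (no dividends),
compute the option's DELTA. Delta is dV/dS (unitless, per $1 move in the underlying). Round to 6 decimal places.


Answer: Delta = -0.646777

Derivation:
d1 = -0.3766346103; d2 = -0.4603336545
phi(d1) = 0.3716267279; exp(-qT) = 1.0000000000; exp(-rT) = 0.9975041199
N(-d1) = 0.6467774183
Delta = -exp(-qT) * N(-d1) = -1.0000000000 * 0.6467774183 = -0.646777


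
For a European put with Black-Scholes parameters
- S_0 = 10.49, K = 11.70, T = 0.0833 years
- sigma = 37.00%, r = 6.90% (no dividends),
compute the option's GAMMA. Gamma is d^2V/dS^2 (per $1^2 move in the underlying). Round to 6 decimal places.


d1 = -0.9150507145; d2 = -1.0218391502
phi(d1) = 0.2624755253; exp(-qT) = 1.0000000000; exp(-rT) = 0.9942687864
Gamma = exp(-qT) * phi(d1) / (S * sigma * sqrt(T)) = 1.0000000000 * 0.2624755253 / (10.4900 * 0.3700 * 0.2886173938) = 0.234309

Answer: Gamma = 0.234309


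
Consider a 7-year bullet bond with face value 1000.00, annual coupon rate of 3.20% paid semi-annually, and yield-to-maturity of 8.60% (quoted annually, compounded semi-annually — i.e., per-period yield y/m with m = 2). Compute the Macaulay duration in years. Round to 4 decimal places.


Coupon per period c = face * coupon_rate / m = 16.000000
Periods per year m = 2; per-period yield y/m = 0.043000
Number of cashflows N = 14
Cashflows (t years, CF_t, discount factor 1/(1+y/m)^(m*t), PV):
  t = 0.5000: CF_t = 16.000000, DF = 0.958773, PV = 15.340364
  t = 1.0000: CF_t = 16.000000, DF = 0.919245, PV = 14.707924
  t = 1.5000: CF_t = 16.000000, DF = 0.881347, PV = 14.101557
  t = 2.0000: CF_t = 16.000000, DF = 0.845012, PV = 13.520189
  t = 2.5000: CF_t = 16.000000, DF = 0.810174, PV = 12.962789
  t = 3.0000: CF_t = 16.000000, DF = 0.776773, PV = 12.428369
  t = 3.5000: CF_t = 16.000000, DF = 0.744749, PV = 11.915982
  t = 4.0000: CF_t = 16.000000, DF = 0.714045, PV = 11.424719
  t = 4.5000: CF_t = 16.000000, DF = 0.684607, PV = 10.953709
  t = 5.0000: CF_t = 16.000000, DF = 0.656382, PV = 10.502118
  t = 5.5000: CF_t = 16.000000, DF = 0.629322, PV = 10.069145
  t = 6.0000: CF_t = 16.000000, DF = 0.603376, PV = 9.654022
  t = 6.5000: CF_t = 16.000000, DF = 0.578501, PV = 9.256013
  t = 7.0000: CF_t = 1016.000000, DF = 0.554651, PV = 563.525262
Price P = sum_t PV_t = 720.362161
Macaulay numerator sum_t t * PV_t:
  t * PV_t at t = 0.5000: 7.670182
  t * PV_t at t = 1.0000: 14.707924
  t * PV_t at t = 1.5000: 21.152335
  t * PV_t at t = 2.0000: 27.040377
  t * PV_t at t = 2.5000: 32.406972
  t * PV_t at t = 3.0000: 37.285106
  t * PV_t at t = 3.5000: 41.705936
  t * PV_t at t = 4.0000: 45.698875
  t * PV_t at t = 4.5000: 49.291691
  t * PV_t at t = 5.0000: 52.510591
  t * PV_t at t = 5.5000: 55.380297
  t * PV_t at t = 6.0000: 57.924132
  t * PV_t at t = 6.5000: 60.164087
  t * PV_t at t = 7.0000: 3944.676837
Macaulay duration D = (sum_t t * PV_t) / P = 4447.615341 / 720.362161 = 6.174138

Answer: Macaulay duration = 6.1741 years


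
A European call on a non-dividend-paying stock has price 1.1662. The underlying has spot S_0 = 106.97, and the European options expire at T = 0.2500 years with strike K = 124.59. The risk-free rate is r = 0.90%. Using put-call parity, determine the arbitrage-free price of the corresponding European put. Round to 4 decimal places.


Answer: Put price = 18.5062

Derivation:
Put-call parity: C - P = S_0 * exp(-qT) - K * exp(-rT).
S_0 * exp(-qT) = 106.9700 * 1.00000000 = 106.97000000
K * exp(-rT) = 124.5900 * 0.99775253 = 124.30998763
P = C - S*exp(-qT) + K*exp(-rT)
P = 1.1662 - 106.97000000 + 124.30998763 = 18.5062


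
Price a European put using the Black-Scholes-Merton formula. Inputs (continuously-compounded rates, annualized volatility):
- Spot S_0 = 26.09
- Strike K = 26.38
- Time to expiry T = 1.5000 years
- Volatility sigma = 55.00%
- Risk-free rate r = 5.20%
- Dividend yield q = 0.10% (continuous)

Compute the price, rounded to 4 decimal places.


Answer: Price = 5.8580

Derivation:
d1 = (ln(S/K) + (r - q + 0.5*sigma^2) * T) / (sigma * sqrt(T)) = 0.43396192
d2 = d1 - sigma * sqrt(T) = -0.23964776
exp(-rT) = 0.92496443; exp(-qT) = 0.99850112
P = K * exp(-rT) * N(-d2) - S_0 * exp(-qT) * N(-d1)
N(-d1) = 0.33215805; N(-d2) = 0.59469833
P = 26.3800 * 0.92496443 * 0.59469833 - 26.0900 * 0.99850112 * 0.33215805 = 5.8580


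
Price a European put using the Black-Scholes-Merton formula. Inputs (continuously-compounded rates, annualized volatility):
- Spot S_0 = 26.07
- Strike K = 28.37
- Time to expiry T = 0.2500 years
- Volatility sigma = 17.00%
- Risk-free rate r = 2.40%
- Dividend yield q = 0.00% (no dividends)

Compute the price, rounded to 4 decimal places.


d1 = (ln(S/K) + (r - q + 0.5*sigma^2) * T) / (sigma * sqrt(T)) = -0.88158260
d2 = d1 - sigma * sqrt(T) = -0.96658260
exp(-rT) = 0.99401796; exp(-qT) = 1.00000000
P = K * exp(-rT) * N(-d2) - S_0 * exp(-qT) * N(-d1)
N(-d1) = 0.81099872; N(-d2) = 0.83312363
P = 28.3700 * 0.99401796 * 0.83312363 - 26.0700 * 1.00000000 * 0.81099872 = 2.3516

Answer: Price = 2.3516


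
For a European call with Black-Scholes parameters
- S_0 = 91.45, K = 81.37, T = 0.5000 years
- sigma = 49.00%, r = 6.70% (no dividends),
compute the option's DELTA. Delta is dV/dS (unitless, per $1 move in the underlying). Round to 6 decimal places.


d1 = 0.6069883117; d2 = 0.2605059889
phi(d1) = 0.3318222190; exp(-qT) = 1.0000000000; exp(-rT) = 0.9670549112
N(d1) = 0.7280706655
Delta = exp(-qT) * N(d1) = 1.0000000000 * 0.7280706655 = 0.728071

Answer: Delta = 0.728071


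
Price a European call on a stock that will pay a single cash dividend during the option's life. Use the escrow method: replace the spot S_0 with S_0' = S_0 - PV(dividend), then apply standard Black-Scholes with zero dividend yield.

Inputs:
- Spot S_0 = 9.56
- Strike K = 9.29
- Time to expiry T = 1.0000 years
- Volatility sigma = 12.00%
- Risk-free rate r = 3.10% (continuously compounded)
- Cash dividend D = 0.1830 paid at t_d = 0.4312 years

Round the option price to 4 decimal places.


Answer: Price = 0.6512

Derivation:
PV(D) = D * exp(-r * t_d) = 0.1830 * 0.98672174 = 0.18057008
S_0' = S_0 - PV(D) = 9.5600 - 0.18057008 = 9.37942992
d1 = (ln(S_0'/K) + (r + sigma^2/2)*T) / (sigma*sqrt(T)) = 0.39817027
d2 = d1 - sigma*sqrt(T) = 0.27817027
exp(-rT) = 0.96947557
N(d1) = 0.65474766; N(d2) = 0.60955917
C = S_0' * N(d1) - K * exp(-rT) * N(d2) = 9.37942992 * 0.65474766 - 9.2900 * 0.96947557 * 0.60955917 = 0.6512


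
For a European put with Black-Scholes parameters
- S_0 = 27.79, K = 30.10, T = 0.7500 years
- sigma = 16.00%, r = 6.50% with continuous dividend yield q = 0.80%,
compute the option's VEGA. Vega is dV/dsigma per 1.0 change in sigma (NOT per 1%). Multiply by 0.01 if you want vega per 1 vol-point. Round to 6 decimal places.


Answer: Vega = 9.357744

Derivation:
d1 = -0.1984564185; d2 = -0.3370204831
phi(d1) = 0.3911629679; exp(-qT) = 0.9940179641; exp(-rT) = 0.9524192047
Vega = S * exp(-qT) * phi(d1) * sqrt(T) = 27.7900 * 0.9940179641 * 0.3911629679 * 0.8660254038 = 9.357744


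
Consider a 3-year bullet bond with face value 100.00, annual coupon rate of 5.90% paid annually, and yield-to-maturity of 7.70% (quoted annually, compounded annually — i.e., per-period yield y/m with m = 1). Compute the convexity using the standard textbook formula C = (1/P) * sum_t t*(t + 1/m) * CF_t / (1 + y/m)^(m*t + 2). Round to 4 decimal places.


Coupon per period c = face * coupon_rate / m = 5.900000
Periods per year m = 1; per-period yield y/m = 0.077000
Number of cashflows N = 3
Cashflows (t years, CF_t, discount factor 1/(1+y/m)^(m*t), PV):
  t = 1.0000: CF_t = 5.900000, DF = 0.928505, PV = 5.478180
  t = 2.0000: CF_t = 5.900000, DF = 0.862122, PV = 5.086518
  t = 3.0000: CF_t = 105.900000, DF = 0.800484, PV = 84.771301
Price P = sum_t PV_t = 95.336000
Convexity numerator sum_t t*(t + 1/m) * CF_t / (1+y/m)^(m*t + 2):
  t = 1.0000: term = 9.445716
  t = 2.0000: term = 26.311187
  t = 3.0000: term = 876.998175
Convexity = (1/P) * sum = 912.755079 / 95.336000 = 9.574086

Answer: Convexity = 9.5741


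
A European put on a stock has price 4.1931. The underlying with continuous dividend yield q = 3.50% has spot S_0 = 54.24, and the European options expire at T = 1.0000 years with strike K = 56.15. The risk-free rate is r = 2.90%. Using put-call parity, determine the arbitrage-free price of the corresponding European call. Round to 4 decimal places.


Put-call parity: C - P = S_0 * exp(-qT) - K * exp(-rT).
S_0 * exp(-qT) = 54.2400 * 0.96560542 = 52.37443778
K * exp(-rT) = 56.1500 * 0.97141646 = 54.54503448
C = P + S*exp(-qT) - K*exp(-rT)
C = 4.1931 + 52.37443778 - 54.54503448 = 2.0225

Answer: Call price = 2.0225


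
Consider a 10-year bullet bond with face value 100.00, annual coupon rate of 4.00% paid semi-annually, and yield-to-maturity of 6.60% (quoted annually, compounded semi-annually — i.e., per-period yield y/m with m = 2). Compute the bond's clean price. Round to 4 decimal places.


Coupon per period c = face * coupon_rate / m = 2.000000
Periods per year m = 2; per-period yield y/m = 0.033000
Number of cashflows N = 20
Cashflows (t years, CF_t, discount factor 1/(1+y/m)^(m*t), PV):
  t = 0.5000: CF_t = 2.000000, DF = 0.968054, PV = 1.936108
  t = 1.0000: CF_t = 2.000000, DF = 0.937129, PV = 1.874258
  t = 1.5000: CF_t = 2.000000, DF = 0.907192, PV = 1.814383
  t = 2.0000: CF_t = 2.000000, DF = 0.878211, PV = 1.756421
  t = 2.5000: CF_t = 2.000000, DF = 0.850156, PV = 1.700311
  t = 3.0000: CF_t = 2.000000, DF = 0.822997, PV = 1.645993
  t = 3.5000: CF_t = 2.000000, DF = 0.796705, PV = 1.593411
  t = 4.0000: CF_t = 2.000000, DF = 0.771254, PV = 1.542508
  t = 4.5000: CF_t = 2.000000, DF = 0.746616, PV = 1.493231
  t = 5.0000: CF_t = 2.000000, DF = 0.722764, PV = 1.445529
  t = 5.5000: CF_t = 2.000000, DF = 0.699675, PV = 1.399350
  t = 6.0000: CF_t = 2.000000, DF = 0.677323, PV = 1.354647
  t = 6.5000: CF_t = 2.000000, DF = 0.655686, PV = 1.311372
  t = 7.0000: CF_t = 2.000000, DF = 0.634739, PV = 1.269479
  t = 7.5000: CF_t = 2.000000, DF = 0.614462, PV = 1.228924
  t = 8.0000: CF_t = 2.000000, DF = 0.594833, PV = 1.189665
  t = 8.5000: CF_t = 2.000000, DF = 0.575830, PV = 1.151661
  t = 9.0000: CF_t = 2.000000, DF = 0.557435, PV = 1.114870
  t = 9.5000: CF_t = 2.000000, DF = 0.539627, PV = 1.079255
  t = 10.0000: CF_t = 102.000000, DF = 0.522388, PV = 53.283622
Price P = sum_t PV_t = 81.185000

Answer: Price = 81.1850
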